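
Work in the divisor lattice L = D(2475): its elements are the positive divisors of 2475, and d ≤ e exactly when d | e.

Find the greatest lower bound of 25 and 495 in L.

In the divisibility order, the meet is the greatest common divisor: gcd(25, 495) = 5.

5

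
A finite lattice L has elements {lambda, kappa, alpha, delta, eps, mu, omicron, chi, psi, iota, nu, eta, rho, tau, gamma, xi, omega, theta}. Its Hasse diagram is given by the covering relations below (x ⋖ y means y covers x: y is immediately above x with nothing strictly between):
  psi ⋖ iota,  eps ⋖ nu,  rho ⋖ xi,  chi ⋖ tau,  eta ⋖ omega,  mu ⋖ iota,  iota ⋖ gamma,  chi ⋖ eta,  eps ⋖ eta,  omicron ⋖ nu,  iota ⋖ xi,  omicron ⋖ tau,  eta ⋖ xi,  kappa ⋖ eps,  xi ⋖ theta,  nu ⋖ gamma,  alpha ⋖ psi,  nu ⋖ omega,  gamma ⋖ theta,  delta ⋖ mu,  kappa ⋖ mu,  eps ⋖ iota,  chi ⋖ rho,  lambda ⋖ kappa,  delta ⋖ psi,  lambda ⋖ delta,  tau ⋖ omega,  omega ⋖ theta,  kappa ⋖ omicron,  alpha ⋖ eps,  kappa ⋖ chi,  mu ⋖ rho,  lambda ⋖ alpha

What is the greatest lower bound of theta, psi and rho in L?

delta

Common lower bounds of {theta, psi, rho}: delta, lambda.
The greatest among these is delta.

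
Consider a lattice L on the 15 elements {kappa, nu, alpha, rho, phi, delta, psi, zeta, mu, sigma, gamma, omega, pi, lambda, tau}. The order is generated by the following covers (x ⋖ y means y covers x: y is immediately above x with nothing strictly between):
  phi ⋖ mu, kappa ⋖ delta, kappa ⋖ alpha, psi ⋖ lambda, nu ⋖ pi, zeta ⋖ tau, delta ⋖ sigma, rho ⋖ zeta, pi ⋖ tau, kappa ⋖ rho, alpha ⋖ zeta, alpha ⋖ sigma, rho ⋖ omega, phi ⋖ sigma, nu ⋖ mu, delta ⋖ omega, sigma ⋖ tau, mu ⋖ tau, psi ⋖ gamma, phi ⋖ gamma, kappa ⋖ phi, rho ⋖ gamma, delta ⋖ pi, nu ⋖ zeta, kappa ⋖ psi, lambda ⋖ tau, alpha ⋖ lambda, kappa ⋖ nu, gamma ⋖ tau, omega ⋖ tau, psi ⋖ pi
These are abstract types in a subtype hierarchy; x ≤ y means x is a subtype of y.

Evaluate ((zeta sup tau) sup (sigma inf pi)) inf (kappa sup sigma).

zeta ∨ tau = tau
sigma ∧ pi = delta
tau ∨ delta = tau
kappa ∨ sigma = sigma
tau ∧ sigma = sigma

sigma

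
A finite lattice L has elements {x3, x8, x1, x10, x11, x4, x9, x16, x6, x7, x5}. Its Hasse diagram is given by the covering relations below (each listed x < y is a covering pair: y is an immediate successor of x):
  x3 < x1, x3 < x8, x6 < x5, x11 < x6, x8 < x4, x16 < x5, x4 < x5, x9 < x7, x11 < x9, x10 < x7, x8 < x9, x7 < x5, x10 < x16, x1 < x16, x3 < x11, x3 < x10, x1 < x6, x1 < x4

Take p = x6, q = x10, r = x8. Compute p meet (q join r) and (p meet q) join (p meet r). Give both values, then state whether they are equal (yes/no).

x11; x3; no

q join r = x7, so p meet (q join r) = x6 meet x7 = x11.
p meet q = x3 and p meet r = x3, so (p meet q) join (p meet r) = x3 join x3 = x3.
Equal: no.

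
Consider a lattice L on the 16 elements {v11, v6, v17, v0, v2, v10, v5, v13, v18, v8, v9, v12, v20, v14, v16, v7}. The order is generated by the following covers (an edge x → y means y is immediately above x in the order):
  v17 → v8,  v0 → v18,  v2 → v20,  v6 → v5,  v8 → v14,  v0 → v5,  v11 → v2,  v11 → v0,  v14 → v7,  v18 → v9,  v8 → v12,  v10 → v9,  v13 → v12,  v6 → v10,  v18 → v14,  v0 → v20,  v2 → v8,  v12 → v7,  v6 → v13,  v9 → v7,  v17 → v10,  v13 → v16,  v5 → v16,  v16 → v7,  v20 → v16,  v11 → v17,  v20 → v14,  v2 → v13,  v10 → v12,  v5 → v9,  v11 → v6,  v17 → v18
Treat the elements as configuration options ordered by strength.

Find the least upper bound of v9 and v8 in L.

Common upper bounds of {v9, v8}: v7.
The least among these is v7.

v7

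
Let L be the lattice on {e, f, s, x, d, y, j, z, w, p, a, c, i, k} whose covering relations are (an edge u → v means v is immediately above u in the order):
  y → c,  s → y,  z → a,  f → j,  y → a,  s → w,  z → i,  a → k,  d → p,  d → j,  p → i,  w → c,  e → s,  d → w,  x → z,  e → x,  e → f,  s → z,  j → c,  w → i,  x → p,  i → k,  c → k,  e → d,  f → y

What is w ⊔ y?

c

Common upper bounds of {w, y}: c, k.
The least among these is c.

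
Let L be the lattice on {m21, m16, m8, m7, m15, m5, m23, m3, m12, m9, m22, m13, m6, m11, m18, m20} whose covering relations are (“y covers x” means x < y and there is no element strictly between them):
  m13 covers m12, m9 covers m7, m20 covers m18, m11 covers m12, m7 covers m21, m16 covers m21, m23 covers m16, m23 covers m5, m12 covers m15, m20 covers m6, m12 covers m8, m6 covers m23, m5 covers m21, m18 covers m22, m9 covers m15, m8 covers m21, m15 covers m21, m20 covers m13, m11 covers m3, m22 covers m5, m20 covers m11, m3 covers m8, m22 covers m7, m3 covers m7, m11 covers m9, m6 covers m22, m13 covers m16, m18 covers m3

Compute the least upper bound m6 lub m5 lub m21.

m6

Common upper bounds of {m6, m5, m21}: m20, m6.
The least among these is m6.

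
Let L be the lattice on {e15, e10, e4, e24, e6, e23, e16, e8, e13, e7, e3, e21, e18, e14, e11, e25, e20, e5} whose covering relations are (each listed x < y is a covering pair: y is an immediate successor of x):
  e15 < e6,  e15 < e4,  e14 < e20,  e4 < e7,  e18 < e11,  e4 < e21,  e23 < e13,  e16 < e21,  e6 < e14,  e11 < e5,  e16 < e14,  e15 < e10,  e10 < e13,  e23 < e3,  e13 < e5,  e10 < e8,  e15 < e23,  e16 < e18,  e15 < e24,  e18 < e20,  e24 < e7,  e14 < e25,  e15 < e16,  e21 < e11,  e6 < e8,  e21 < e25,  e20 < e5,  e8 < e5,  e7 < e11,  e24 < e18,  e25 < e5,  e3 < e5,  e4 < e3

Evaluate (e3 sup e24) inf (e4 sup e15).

e4

e3 ∨ e24 = e5
e4 ∨ e15 = e4
e5 ∧ e4 = e4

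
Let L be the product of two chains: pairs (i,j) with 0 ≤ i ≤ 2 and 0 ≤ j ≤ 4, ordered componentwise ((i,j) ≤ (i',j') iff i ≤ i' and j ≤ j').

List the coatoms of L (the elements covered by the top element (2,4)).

The coatoms are exactly the elements covered by (2,4): (1,4), (2,3).

(1,4), (2,3)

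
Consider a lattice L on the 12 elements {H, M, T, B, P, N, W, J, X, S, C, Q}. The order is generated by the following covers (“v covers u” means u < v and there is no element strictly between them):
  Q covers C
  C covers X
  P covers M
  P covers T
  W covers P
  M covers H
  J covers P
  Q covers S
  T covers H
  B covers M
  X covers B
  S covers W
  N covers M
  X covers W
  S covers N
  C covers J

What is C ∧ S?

Common lower bounds of {C, S}: H, M, P, T, W.
The greatest among these is W.

W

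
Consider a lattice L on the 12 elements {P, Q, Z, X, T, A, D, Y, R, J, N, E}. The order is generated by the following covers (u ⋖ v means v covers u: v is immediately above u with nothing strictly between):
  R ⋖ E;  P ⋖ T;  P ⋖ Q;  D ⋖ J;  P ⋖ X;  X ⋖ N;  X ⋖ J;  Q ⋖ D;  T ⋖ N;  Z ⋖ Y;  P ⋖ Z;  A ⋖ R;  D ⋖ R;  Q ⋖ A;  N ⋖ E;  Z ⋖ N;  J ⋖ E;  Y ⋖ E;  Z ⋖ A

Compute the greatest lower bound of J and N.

X

Common lower bounds of {J, N}: P, X.
The greatest among these is X.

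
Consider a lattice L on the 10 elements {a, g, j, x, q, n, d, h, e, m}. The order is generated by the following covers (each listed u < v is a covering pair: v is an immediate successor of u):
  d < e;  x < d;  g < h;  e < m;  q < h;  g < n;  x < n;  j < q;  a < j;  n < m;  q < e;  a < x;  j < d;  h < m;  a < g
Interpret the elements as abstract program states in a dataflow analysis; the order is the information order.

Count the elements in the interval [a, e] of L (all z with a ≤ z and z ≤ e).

The interval [a, e] = {a, d, e, j, q, x}, which has 6 elements.

6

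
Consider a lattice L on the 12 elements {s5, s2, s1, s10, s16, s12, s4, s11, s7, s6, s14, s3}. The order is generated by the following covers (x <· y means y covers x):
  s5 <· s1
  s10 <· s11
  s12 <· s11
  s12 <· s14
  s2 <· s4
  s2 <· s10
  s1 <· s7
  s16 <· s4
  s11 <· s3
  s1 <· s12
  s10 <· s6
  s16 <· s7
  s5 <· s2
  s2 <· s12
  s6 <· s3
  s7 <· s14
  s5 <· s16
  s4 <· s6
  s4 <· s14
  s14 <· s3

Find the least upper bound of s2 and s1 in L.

Common upper bounds of {s2, s1}: s11, s12, s14, s3.
The least among these is s12.

s12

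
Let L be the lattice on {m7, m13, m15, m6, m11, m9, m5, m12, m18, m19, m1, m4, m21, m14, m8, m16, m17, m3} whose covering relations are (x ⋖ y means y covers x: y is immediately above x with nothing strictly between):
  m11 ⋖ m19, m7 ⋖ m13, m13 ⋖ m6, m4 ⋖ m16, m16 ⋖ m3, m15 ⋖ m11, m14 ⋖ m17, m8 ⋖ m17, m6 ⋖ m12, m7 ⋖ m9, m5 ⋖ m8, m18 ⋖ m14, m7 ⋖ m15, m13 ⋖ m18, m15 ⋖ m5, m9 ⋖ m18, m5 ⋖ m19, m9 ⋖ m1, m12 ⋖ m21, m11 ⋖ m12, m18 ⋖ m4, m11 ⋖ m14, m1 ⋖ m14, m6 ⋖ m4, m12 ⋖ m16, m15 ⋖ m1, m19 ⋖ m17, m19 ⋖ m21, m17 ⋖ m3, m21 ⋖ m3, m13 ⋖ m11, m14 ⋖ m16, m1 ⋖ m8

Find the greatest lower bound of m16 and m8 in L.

m1

Common lower bounds of {m16, m8}: m1, m15, m7, m9.
The greatest among these is m1.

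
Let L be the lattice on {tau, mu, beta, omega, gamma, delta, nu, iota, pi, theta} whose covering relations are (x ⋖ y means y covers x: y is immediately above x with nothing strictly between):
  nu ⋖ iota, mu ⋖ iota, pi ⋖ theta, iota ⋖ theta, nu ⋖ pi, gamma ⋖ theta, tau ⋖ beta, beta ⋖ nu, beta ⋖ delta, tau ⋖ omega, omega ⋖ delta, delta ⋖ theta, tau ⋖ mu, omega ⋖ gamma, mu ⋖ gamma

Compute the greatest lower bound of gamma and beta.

tau

Common lower bounds of {gamma, beta}: tau.
The greatest among these is tau.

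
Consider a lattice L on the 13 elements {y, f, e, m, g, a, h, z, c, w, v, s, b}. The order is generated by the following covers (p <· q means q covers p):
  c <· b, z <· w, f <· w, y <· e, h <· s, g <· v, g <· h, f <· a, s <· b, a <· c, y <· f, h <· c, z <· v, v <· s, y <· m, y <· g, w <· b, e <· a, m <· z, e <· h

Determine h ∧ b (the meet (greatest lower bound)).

Common lower bounds of {h, b}: e, g, h, y.
The greatest among these is h.

h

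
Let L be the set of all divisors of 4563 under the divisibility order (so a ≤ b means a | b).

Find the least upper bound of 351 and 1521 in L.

In the divisibility order, the join is the least common multiple: lcm(351, 1521) = 4563.

4563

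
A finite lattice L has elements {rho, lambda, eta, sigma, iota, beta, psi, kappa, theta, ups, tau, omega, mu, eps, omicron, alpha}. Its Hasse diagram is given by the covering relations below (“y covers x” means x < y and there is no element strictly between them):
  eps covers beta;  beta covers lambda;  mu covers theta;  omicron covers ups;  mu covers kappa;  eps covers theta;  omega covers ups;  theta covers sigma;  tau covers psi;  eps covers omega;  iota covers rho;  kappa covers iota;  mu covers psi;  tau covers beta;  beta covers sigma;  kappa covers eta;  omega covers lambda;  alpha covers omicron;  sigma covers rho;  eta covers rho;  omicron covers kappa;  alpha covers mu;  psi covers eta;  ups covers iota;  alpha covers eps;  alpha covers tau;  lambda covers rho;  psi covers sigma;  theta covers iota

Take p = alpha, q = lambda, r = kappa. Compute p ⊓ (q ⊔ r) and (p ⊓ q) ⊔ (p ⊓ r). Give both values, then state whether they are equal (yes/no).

alpha; alpha; yes

q ⊔ r = alpha, so p ⊓ (q ⊔ r) = alpha ⊓ alpha = alpha.
p ⊓ q = lambda and p ⊓ r = kappa, so (p ⊓ q) ⊔ (p ⊓ r) = lambda ⊔ kappa = alpha.
Equal: yes.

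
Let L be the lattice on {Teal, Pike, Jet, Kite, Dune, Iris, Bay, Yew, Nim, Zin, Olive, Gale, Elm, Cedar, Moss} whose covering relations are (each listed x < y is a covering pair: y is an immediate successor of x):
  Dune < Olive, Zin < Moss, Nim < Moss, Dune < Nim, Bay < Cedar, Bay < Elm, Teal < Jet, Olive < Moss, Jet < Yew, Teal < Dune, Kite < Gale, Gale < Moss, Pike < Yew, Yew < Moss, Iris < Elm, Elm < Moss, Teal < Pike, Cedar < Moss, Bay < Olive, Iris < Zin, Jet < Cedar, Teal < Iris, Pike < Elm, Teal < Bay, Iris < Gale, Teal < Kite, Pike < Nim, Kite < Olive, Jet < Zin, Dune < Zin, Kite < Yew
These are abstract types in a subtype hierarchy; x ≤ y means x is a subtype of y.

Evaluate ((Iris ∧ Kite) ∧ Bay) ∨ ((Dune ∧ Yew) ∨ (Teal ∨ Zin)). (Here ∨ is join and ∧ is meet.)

Zin

Iris ∧ Kite = Teal
Teal ∧ Bay = Teal
Dune ∧ Yew = Teal
Teal ∨ Zin = Zin
Teal ∨ Zin = Zin
Teal ∨ Zin = Zin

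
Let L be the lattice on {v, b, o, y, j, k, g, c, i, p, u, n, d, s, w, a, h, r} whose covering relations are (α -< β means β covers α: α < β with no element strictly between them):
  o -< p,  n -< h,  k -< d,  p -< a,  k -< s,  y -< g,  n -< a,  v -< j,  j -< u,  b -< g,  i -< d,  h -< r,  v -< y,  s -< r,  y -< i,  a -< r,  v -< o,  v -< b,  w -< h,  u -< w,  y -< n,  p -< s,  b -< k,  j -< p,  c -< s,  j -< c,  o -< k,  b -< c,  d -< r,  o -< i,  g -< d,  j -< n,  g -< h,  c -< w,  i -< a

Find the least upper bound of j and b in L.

Common upper bounds of {j, b}: c, h, r, s, w.
The least among these is c.

c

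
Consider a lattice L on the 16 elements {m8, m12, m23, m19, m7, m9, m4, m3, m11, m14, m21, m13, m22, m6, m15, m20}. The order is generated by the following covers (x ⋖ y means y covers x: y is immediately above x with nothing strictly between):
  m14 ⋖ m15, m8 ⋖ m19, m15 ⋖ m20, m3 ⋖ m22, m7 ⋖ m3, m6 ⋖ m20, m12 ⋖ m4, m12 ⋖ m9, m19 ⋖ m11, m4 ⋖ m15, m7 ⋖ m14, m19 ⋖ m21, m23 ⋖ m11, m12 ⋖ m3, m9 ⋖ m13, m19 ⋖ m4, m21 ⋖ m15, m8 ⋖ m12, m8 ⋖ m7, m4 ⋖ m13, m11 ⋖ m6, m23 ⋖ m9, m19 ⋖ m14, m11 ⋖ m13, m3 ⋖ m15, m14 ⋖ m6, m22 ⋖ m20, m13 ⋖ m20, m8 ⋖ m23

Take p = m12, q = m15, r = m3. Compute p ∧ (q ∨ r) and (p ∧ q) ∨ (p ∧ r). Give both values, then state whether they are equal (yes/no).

q ∨ r = m15, so p ∧ (q ∨ r) = m12 ∧ m15 = m12.
p ∧ q = m12 and p ∧ r = m12, so (p ∧ q) ∨ (p ∧ r) = m12 ∨ m12 = m12.
Equal: yes.

m12; m12; yes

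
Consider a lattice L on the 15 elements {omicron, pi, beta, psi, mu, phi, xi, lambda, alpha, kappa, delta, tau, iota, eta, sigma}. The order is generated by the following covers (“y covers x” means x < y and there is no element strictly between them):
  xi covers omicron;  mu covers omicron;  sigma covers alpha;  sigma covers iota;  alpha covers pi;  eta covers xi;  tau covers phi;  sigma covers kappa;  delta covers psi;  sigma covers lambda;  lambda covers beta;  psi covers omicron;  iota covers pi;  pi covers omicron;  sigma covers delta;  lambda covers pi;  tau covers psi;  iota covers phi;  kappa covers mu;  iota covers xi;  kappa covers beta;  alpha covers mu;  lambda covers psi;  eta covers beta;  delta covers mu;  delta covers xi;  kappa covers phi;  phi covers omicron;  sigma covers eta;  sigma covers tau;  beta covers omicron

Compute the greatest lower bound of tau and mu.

omicron

Common lower bounds of {tau, mu}: omicron.
The greatest among these is omicron.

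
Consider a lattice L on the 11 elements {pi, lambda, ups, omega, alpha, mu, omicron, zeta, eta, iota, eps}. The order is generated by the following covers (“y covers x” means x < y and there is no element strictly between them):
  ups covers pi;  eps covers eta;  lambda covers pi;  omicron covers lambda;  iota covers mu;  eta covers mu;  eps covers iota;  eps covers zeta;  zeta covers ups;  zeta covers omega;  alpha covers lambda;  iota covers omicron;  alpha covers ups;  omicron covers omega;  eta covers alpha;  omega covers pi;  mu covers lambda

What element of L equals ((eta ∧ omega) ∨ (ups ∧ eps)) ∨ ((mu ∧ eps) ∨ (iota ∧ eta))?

eta

eta ∧ omega = pi
ups ∧ eps = ups
pi ∨ ups = ups
mu ∧ eps = mu
iota ∧ eta = mu
mu ∨ mu = mu
ups ∨ mu = eta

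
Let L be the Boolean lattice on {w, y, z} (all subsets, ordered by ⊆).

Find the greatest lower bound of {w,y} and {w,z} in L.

{w}

Under ⊆, meet is intersection: {w,y} ∩ {w,z} = {w}.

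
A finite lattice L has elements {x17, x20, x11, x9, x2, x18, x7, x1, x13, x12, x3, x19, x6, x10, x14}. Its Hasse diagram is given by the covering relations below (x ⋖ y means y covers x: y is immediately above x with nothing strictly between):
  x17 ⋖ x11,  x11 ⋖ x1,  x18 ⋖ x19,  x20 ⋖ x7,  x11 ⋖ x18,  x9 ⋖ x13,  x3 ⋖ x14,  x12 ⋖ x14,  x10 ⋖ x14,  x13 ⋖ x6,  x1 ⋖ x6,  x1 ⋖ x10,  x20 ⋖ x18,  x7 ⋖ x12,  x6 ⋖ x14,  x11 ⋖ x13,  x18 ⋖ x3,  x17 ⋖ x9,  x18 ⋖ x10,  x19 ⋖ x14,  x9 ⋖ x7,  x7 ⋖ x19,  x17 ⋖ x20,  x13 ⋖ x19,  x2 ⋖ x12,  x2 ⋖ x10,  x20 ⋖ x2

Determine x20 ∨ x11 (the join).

x18

Common upper bounds of {x20, x11}: x10, x14, x18, x19, x3.
The least among these is x18.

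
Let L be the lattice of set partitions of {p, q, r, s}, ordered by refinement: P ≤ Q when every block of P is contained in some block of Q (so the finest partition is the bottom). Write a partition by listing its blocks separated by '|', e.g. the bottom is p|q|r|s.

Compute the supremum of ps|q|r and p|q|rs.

The join of ps|q|r and p|q|rs merges any blocks that overlap across the partitions, giving prs|q.

prs|q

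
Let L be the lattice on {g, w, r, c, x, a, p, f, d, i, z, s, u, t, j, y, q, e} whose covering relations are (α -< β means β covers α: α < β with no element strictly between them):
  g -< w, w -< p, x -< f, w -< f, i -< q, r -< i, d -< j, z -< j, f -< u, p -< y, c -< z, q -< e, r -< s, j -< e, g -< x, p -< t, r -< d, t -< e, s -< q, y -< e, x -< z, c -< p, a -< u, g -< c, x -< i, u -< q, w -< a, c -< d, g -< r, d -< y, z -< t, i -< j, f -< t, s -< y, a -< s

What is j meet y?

d

Common lower bounds of {j, y}: c, d, g, r.
The greatest among these is d.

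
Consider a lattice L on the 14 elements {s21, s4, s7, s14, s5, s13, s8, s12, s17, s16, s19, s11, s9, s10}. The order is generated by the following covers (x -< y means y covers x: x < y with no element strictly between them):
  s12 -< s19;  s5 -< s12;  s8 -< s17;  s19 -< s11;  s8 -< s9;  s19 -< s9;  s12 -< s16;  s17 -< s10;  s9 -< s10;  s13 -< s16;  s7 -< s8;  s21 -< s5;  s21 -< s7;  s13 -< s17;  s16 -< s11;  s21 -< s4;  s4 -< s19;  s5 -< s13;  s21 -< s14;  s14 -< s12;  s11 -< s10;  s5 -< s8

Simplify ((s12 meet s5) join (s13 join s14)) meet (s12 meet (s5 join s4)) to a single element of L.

s12 ∧ s5 = s5
s13 ∨ s14 = s16
s5 ∨ s16 = s16
s5 ∨ s4 = s19
s12 ∧ s19 = s12
s16 ∧ s12 = s12

s12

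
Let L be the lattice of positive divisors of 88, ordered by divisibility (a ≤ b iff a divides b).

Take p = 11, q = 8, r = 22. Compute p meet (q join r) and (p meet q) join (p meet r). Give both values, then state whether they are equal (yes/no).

11; 11; yes

q join r = 88, so p meet (q join r) = 11 meet 88 = 11.
p meet q = 1 and p meet r = 11, so (p meet q) join (p meet r) = 1 join 11 = 11.
Equal: yes.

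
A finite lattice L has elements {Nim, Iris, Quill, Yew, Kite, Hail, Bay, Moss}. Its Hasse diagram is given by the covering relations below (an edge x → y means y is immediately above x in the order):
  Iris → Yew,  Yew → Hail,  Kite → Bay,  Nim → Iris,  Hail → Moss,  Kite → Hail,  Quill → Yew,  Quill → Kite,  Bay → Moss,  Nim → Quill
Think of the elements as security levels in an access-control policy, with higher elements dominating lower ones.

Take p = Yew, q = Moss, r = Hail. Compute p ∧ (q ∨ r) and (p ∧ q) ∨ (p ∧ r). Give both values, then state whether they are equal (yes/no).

q ∨ r = Moss, so p ∧ (q ∨ r) = Yew ∧ Moss = Yew.
p ∧ q = Yew and p ∧ r = Yew, so (p ∧ q) ∨ (p ∧ r) = Yew ∨ Yew = Yew.
Equal: yes.

Yew; Yew; yes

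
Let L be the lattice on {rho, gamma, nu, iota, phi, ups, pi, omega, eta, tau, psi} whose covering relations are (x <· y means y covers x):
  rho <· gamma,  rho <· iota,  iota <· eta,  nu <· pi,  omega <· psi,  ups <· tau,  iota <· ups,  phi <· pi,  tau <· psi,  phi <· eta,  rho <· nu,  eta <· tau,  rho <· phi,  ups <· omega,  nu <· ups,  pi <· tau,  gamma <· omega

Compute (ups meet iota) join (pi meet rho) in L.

ups ∧ iota = iota
pi ∧ rho = rho
iota ∨ rho = iota

iota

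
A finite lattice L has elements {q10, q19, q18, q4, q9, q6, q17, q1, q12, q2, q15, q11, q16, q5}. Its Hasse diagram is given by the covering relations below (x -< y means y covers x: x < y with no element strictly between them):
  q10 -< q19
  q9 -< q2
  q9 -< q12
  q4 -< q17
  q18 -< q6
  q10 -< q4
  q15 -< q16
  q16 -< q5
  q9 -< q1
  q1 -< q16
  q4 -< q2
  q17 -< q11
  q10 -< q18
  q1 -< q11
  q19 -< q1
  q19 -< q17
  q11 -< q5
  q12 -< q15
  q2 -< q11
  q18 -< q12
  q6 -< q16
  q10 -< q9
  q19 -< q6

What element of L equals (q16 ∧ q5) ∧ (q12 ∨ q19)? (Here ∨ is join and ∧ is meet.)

q16

q16 ∧ q5 = q16
q12 ∨ q19 = q16
q16 ∧ q16 = q16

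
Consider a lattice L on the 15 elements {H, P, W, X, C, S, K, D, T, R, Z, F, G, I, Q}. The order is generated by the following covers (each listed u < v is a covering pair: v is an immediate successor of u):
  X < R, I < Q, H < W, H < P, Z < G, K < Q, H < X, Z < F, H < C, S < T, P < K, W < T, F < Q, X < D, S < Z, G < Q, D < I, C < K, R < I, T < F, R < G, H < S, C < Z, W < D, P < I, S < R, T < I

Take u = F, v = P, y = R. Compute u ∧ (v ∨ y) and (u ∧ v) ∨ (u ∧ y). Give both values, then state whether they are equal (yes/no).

T; S; no

v ∨ y = I, so u ∧ (v ∨ y) = F ∧ I = T.
u ∧ v = H and u ∧ y = S, so (u ∧ v) ∨ (u ∧ y) = H ∨ S = S.
Equal: no.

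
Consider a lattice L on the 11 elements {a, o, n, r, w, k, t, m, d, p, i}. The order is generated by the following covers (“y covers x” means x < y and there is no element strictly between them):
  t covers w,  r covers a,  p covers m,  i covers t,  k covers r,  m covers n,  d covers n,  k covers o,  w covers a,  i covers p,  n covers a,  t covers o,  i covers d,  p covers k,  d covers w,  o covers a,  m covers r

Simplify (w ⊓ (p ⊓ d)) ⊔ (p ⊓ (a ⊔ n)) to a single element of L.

p ∧ d = n
w ∧ n = a
a ∨ n = n
p ∧ n = n
a ∨ n = n

n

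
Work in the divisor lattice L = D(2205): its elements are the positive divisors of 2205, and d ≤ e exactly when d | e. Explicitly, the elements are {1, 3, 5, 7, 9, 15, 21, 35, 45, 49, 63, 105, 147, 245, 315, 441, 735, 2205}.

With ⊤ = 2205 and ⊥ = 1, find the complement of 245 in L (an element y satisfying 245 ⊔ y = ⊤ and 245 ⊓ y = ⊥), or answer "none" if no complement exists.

9

Need y with 245 ∨ y = 2205 and 245 ∧ y = 1.
Checking each element gives: 9.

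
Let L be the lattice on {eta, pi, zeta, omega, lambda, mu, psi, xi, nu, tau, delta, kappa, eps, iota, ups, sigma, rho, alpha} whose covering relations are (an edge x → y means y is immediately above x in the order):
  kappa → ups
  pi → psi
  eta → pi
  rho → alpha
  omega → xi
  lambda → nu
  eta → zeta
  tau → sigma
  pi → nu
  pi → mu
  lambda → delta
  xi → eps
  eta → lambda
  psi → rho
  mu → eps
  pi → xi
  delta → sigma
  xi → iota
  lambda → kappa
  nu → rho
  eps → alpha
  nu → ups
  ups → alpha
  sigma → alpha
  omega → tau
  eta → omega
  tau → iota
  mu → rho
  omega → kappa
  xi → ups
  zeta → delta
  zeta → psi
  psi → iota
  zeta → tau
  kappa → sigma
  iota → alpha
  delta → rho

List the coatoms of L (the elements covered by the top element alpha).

eps, iota, rho, sigma, ups

The coatoms are exactly the elements covered by alpha: eps, iota, rho, sigma, ups.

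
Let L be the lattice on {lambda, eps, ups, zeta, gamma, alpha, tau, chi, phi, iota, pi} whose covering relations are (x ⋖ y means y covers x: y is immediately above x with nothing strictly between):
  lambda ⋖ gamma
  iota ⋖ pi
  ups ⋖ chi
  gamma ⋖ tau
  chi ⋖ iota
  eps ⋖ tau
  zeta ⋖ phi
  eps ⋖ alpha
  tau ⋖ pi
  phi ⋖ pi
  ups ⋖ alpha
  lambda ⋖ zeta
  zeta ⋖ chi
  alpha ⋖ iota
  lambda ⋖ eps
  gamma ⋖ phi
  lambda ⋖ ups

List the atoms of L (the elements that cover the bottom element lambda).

eps, gamma, ups, zeta

The atoms are exactly the elements that cover lambda: eps, gamma, ups, zeta.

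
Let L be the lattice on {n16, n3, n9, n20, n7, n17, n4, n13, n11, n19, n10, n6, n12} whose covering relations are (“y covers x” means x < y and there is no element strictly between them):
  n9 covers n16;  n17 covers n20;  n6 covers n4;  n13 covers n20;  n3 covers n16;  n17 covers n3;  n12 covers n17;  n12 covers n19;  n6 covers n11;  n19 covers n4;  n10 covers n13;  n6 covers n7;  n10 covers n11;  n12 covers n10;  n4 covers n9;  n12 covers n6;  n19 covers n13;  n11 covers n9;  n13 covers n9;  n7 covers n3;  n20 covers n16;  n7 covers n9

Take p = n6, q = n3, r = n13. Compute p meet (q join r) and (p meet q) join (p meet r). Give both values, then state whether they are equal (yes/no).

n6; n7; no

q join r = n12, so p meet (q join r) = n6 meet n12 = n6.
p meet q = n3 and p meet r = n9, so (p meet q) join (p meet r) = n3 join n9 = n7.
Equal: no.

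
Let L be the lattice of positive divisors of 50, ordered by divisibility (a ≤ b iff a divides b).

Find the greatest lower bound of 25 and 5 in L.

5

Common lower bounds of {25, 5}: 1, 5.
The greatest among these is 5.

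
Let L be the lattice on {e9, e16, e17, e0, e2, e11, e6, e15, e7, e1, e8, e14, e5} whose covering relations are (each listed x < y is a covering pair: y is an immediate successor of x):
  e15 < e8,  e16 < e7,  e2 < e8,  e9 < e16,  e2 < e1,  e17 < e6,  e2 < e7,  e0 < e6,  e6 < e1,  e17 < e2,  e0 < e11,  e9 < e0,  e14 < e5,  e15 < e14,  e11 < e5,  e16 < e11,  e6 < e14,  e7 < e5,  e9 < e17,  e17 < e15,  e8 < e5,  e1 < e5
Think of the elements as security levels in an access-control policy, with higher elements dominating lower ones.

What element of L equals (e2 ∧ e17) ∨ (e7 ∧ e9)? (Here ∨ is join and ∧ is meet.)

e17

e2 ∧ e17 = e17
e7 ∧ e9 = e9
e17 ∨ e9 = e17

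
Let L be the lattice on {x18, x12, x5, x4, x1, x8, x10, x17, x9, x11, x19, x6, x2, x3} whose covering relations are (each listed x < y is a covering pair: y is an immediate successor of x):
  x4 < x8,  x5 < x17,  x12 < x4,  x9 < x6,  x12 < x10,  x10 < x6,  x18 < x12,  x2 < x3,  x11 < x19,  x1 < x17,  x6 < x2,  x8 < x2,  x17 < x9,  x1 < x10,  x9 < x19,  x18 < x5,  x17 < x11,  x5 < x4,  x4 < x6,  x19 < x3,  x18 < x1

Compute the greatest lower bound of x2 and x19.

Common lower bounds of {x2, x19}: x1, x17, x18, x5, x9.
The greatest among these is x9.

x9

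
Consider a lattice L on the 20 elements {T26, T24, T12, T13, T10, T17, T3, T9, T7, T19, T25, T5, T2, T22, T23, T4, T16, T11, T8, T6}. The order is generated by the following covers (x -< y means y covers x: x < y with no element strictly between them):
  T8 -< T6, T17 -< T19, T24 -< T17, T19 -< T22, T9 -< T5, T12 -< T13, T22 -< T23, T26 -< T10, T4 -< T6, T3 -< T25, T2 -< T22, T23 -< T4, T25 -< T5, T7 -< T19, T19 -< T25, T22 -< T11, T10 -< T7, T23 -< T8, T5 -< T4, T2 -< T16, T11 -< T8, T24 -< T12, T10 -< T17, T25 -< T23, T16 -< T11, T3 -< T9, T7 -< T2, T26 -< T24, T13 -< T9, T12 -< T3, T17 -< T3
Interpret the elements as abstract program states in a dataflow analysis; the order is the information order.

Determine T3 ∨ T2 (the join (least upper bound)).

Common upper bounds of {T3, T2}: T23, T4, T6, T8.
The least among these is T23.

T23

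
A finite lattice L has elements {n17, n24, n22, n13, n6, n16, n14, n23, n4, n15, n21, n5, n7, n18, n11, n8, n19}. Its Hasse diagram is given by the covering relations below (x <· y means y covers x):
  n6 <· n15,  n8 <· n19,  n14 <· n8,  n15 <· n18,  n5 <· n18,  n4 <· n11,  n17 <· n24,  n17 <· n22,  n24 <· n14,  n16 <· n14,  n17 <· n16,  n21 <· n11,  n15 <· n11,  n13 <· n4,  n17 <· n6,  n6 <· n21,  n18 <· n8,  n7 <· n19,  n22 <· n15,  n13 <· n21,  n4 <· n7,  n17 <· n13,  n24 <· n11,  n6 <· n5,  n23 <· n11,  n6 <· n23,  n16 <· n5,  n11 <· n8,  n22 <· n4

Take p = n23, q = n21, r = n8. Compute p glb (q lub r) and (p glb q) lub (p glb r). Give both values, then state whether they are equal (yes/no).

q lub r = n8, so p glb (q lub r) = n23 glb n8 = n23.
p glb q = n6 and p glb r = n23, so (p glb q) lub (p glb r) = n6 lub n23 = n23.
Equal: yes.

n23; n23; yes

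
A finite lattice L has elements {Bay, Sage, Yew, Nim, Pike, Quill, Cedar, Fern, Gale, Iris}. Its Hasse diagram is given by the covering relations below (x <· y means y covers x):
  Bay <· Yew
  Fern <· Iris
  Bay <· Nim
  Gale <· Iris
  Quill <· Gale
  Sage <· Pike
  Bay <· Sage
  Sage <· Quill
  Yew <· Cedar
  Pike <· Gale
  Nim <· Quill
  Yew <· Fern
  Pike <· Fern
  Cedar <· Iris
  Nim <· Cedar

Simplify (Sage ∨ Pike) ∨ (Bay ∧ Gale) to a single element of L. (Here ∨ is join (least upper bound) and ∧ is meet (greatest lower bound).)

Pike

Sage ∨ Pike = Pike
Bay ∧ Gale = Bay
Pike ∨ Bay = Pike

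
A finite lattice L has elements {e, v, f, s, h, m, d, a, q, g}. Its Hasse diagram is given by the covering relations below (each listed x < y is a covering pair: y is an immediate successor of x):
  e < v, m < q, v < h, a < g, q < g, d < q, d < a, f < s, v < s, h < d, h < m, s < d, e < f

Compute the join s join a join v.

Common upper bounds of {s, a, v}: a, g.
The least among these is a.

a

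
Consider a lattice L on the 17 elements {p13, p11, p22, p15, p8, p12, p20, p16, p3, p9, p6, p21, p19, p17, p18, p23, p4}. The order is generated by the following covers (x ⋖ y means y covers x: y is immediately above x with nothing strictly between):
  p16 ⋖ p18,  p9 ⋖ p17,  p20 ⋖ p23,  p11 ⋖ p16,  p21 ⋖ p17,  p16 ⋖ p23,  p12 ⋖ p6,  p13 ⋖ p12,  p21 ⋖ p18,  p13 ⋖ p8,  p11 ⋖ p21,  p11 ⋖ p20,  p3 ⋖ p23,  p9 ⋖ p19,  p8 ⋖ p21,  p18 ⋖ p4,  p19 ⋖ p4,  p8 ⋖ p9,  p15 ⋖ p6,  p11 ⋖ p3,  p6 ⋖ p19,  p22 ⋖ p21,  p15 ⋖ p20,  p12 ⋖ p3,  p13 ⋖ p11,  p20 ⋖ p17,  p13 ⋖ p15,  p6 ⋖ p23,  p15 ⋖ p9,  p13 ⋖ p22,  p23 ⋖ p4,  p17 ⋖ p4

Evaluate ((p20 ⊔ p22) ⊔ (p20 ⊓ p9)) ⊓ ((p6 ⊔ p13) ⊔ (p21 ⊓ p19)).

p9

p20 ∨ p22 = p17
p20 ∧ p9 = p15
p17 ∨ p15 = p17
p6 ∨ p13 = p6
p21 ∧ p19 = p8
p6 ∨ p8 = p19
p17 ∧ p19 = p9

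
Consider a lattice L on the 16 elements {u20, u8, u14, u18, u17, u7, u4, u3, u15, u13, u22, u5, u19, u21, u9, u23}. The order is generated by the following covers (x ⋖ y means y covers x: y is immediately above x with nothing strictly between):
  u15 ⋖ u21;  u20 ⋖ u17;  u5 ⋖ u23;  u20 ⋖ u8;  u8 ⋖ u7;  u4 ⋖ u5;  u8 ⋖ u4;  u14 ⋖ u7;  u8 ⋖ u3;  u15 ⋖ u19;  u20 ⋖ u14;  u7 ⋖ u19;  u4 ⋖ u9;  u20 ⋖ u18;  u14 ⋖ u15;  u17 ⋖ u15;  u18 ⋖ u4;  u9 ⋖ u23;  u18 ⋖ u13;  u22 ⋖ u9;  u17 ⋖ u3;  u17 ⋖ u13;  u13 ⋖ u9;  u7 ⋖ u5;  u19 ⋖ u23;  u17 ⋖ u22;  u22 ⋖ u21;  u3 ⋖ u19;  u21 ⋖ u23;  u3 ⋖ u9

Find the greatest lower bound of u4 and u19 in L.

Common lower bounds of {u4, u19}: u20, u8.
The greatest among these is u8.

u8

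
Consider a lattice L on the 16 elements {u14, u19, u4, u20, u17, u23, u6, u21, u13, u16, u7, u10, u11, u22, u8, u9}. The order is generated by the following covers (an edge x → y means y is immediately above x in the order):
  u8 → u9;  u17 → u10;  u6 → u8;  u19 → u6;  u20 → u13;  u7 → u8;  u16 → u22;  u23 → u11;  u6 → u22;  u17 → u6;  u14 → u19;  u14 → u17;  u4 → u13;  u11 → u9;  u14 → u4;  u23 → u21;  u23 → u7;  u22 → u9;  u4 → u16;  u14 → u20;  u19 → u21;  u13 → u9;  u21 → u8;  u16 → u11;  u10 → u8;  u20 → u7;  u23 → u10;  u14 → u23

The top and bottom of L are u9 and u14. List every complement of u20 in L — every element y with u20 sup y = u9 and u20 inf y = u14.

u11, u16, u22

Need y with u20 ∨ y = u9 and u20 ∧ y = u14.
Checking each element gives: u11, u16, u22.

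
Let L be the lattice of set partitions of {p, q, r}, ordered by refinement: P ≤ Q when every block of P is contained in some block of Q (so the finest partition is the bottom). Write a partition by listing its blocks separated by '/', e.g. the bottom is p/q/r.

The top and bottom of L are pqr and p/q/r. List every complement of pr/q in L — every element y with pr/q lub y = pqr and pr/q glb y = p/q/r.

p/qr, pq/r

Need y with pr/q ∨ y = pqr and pr/q ∧ y = p/q/r.
Checking each element gives: p/qr, pq/r.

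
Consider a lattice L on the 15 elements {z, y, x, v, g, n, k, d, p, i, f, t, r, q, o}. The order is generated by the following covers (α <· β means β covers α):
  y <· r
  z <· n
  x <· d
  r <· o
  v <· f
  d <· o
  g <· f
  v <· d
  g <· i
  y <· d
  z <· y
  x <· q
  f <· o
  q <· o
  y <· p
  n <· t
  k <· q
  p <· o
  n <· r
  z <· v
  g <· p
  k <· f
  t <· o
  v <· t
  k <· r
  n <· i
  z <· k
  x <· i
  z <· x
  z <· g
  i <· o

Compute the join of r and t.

o

Common upper bounds of {r, t}: o.
The least among these is o.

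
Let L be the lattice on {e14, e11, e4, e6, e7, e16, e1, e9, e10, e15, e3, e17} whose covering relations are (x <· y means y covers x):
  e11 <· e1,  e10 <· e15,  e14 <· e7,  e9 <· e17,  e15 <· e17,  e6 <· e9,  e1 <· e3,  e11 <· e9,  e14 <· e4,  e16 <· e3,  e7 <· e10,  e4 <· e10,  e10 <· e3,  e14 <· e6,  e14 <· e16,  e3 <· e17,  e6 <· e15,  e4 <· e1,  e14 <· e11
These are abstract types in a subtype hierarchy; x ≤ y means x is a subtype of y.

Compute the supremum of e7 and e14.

e7

Common upper bounds of {e7, e14}: e10, e15, e17, e3, e7.
The least among these is e7.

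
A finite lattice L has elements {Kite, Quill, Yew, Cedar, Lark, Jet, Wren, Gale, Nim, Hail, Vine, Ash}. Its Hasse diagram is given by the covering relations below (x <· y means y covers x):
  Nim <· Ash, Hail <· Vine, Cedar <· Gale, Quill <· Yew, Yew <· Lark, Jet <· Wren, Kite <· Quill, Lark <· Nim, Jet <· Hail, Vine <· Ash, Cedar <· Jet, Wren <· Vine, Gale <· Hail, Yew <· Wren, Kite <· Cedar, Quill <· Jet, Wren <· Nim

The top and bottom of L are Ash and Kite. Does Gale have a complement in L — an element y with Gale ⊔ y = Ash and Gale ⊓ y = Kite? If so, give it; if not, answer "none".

Need y with Gale ∨ y = Ash and Gale ∧ y = Kite.
Checking each element gives: Lark.

Lark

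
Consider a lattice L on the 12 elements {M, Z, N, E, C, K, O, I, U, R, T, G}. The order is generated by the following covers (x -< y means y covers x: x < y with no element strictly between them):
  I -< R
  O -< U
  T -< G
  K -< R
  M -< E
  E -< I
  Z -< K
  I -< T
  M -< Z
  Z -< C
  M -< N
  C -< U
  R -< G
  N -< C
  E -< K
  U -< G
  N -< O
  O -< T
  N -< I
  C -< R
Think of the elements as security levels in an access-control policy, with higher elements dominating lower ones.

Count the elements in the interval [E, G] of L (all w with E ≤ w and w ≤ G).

The interval [E, G] = {E, G, I, K, R, T}, which has 6 elements.

6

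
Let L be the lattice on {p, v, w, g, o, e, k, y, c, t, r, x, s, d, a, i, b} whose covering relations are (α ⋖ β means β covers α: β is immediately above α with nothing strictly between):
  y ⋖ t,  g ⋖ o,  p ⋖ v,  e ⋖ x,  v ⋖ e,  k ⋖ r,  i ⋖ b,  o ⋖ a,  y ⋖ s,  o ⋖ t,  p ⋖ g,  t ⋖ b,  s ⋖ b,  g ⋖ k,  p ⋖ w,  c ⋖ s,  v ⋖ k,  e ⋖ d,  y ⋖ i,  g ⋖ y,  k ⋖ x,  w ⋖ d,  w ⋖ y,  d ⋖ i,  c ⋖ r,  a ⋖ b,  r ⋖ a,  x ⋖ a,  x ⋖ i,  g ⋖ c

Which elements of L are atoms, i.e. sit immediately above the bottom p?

g, v, w

The atoms are exactly the elements that cover p: g, v, w.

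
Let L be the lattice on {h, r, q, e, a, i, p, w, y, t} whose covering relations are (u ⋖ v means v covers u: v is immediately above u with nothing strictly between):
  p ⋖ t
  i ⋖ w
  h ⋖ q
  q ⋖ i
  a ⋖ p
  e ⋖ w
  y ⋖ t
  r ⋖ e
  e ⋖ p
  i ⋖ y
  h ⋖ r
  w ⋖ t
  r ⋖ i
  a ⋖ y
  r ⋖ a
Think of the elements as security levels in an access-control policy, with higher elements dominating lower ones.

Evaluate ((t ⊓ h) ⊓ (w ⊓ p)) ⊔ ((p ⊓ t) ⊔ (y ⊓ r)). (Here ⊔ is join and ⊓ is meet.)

p

t ∧ h = h
w ∧ p = e
h ∧ e = h
p ∧ t = p
y ∧ r = r
p ∨ r = p
h ∨ p = p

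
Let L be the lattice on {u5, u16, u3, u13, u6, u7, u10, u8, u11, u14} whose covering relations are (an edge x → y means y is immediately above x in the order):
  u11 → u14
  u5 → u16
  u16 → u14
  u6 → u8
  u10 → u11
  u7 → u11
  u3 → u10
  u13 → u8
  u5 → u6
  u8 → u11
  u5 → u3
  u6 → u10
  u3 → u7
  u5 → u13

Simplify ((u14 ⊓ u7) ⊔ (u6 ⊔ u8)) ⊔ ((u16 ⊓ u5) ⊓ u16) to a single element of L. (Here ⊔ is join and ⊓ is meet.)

u11

u14 ∧ u7 = u7
u6 ∨ u8 = u8
u7 ∨ u8 = u11
u16 ∧ u5 = u5
u5 ∧ u16 = u5
u11 ∨ u5 = u11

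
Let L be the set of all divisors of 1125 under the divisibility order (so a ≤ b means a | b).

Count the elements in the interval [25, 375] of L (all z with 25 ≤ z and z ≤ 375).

4

The interval [25, 375] = {125, 25, 375, 75}, which has 4 elements.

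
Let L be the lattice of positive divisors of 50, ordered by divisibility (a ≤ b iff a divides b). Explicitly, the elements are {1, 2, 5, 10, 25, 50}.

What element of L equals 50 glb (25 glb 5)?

5

25 ∧ 5 = 5
50 ∧ 5 = 5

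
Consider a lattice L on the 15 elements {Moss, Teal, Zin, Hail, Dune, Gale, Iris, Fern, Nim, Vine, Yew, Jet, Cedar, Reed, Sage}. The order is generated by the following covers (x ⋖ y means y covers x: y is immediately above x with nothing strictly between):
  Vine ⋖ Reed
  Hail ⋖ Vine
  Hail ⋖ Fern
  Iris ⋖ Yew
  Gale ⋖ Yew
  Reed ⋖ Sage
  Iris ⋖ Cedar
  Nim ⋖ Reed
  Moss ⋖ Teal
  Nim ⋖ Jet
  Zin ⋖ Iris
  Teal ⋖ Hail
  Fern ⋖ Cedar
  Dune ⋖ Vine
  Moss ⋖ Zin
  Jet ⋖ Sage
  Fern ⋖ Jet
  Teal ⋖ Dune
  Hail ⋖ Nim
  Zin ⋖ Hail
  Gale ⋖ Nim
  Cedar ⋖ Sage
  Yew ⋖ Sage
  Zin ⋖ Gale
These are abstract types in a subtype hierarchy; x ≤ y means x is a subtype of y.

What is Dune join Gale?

Reed

Common upper bounds of {Dune, Gale}: Reed, Sage.
The least among these is Reed.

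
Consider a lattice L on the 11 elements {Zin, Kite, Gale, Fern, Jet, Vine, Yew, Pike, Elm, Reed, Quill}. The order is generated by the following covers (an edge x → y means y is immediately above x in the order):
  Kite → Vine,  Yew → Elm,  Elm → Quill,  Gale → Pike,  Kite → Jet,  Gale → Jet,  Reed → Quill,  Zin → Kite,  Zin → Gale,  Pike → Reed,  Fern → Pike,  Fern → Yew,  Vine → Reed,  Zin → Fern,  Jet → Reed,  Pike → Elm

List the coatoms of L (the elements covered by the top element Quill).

Elm, Reed

The coatoms are exactly the elements covered by Quill: Elm, Reed.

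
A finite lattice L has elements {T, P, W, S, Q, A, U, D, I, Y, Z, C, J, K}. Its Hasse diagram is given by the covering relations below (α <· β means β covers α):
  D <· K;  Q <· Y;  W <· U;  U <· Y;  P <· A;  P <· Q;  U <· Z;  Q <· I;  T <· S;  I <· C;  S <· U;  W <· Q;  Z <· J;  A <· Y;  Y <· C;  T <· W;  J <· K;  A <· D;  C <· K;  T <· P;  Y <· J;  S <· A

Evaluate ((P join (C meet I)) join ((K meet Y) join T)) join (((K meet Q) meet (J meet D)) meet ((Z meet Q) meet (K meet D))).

C ∧ I = I
P ∨ I = I
K ∧ Y = Y
Y ∨ T = Y
I ∨ Y = C
K ∧ Q = Q
J ∧ D = A
Q ∧ A = P
Z ∧ Q = W
K ∧ D = D
W ∧ D = T
P ∧ T = T
C ∨ T = C

C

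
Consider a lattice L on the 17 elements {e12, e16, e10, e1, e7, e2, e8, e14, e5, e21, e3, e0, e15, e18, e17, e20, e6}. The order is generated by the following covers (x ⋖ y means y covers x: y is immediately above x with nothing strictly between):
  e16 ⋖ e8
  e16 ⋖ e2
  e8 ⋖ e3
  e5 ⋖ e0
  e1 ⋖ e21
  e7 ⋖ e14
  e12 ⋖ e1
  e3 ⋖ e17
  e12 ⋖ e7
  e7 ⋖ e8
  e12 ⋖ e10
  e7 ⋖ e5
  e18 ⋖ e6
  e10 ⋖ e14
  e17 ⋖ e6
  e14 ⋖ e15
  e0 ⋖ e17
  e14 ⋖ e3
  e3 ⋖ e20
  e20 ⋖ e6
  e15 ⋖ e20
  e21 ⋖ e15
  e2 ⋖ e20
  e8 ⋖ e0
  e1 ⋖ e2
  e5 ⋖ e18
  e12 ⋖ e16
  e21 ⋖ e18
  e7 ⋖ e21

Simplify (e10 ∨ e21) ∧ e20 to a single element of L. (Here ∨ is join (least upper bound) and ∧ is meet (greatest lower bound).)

e15

e10 ∨ e21 = e15
e15 ∧ e20 = e15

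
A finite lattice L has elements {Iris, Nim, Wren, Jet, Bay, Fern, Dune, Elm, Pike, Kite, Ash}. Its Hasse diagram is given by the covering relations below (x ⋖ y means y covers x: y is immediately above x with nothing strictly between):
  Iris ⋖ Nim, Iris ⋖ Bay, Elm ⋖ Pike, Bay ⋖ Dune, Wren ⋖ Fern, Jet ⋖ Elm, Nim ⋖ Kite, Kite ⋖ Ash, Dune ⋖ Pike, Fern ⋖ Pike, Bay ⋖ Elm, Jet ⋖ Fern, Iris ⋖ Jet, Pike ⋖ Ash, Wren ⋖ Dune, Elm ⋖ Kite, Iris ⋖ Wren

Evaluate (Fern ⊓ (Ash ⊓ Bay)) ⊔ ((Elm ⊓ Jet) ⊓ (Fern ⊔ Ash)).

Ash ∧ Bay = Bay
Fern ∧ Bay = Iris
Elm ∧ Jet = Jet
Fern ∨ Ash = Ash
Jet ∧ Ash = Jet
Iris ∨ Jet = Jet

Jet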